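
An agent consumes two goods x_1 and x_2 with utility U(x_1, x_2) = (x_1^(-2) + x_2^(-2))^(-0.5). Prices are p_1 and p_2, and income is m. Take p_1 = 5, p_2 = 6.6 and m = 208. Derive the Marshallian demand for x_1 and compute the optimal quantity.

x_1* = 18.8806

MRS = MU_x_1/MU_x_2 = (x_2/x_1)^(3). Set equal to p_1/p_2.
Hence x_2/x_1 = (p_1/p_2)^(1/(3)), i.e. raised to the 1/3 power.
Substitute x_2 = (x_2/x_1)·x_1 into the budget: x_1* = m/(p_1 + p_2·(x_2/x_1)).
Numerically x_2/x_1 = 0.911609, so x_1* = 208/(5 + 6.6·0.911609) = 18.8806.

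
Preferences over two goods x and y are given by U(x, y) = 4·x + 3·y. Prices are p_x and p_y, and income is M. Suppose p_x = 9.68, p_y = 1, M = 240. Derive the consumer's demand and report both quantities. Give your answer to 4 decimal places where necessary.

Linear utility — the consumer picks whichever good has higher MU/price: 4/9.68 = 0.4132 vs 3/1 = 3.
y gives more utility per dollar, so spend all income on y: y* = M/p_y, x* = 0.
Numerically: x* = 0, y* = 240.

x* = 0, y* = 240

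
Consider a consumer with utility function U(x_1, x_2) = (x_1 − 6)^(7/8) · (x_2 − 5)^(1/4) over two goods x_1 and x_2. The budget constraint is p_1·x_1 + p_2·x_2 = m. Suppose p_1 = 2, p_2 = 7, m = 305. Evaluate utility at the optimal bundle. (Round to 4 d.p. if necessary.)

V = 95.4096

MRS = (7/2)·(x_2−5)/(x_1−6). Tangency with p_1/p_2 gives x_2−5 = (2/7)·(p_1/p_2)·(x_1−6).
After buying the subsistence bundle (6, 5), a share 7/9 of the remaining income goes to x_1: x_1* = 6 + 7/9·(m − 6p_1 − 5p_2)/p_1.
Discretionary income = 305 − 6·2 − 5·7 = 258; x_1* = 6 + 7/9·258/2 = 106.3333; x_2* = 5 + 2/9·258/7 = 13.1905.
Utility at the optimum: U(106.3333, 13.1905) = 95.4096.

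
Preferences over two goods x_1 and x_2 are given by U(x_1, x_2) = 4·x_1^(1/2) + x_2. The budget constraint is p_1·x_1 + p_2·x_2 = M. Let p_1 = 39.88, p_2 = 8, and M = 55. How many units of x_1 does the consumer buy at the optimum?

x_1* = 0.161

MU_x_1 = 2/√x_1, MU_x_2 = 1. Tangency: 2/√x_1 = p_1/p_2.
Solve: √x_1 = 2·p_2/p_1, so x_1*(p_1,p_2) = (2·p_2/p_1)², and x_2* = (M − p_1·x_1*)/p_2.
Plugging in: x_1* = (2·8/39.88)² = 0.161.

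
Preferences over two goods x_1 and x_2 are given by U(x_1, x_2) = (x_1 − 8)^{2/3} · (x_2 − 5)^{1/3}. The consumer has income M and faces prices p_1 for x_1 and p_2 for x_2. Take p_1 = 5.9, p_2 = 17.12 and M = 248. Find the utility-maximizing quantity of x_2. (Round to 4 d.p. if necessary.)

This is Cobb-Douglas in (x_1−8, x_2−5): tangency gives 2/3·p_2·(x_2−5) = 1/3·p_1·(x_1−8).
Substituting into the budget: x_1* = 8 + 2/3·(M − 8·p_1 − 5·p_2)/p_1, and x_2* = 5 + 1/3·(…)/p_2.
Discretionary income = 248 − 8·5.9 − 5·17.12 = 115.2; x_2* = 5 + 1/3·115.2/17.12 = 7.243.

x_2* = 7.243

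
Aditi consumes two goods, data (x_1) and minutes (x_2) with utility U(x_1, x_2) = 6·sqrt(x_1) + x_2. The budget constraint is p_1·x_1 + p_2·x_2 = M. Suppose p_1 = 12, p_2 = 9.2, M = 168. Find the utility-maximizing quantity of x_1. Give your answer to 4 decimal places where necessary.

Set MRS = p_1/p_2: 3·x_1^(−1/2) = p_1/p_2.
Thus x_1* = (3·p_2/p_1)² — independent of M — with the rest of income spent on x_2.
Plugging in: x_1* = (3·9.2/12)² = 5.29.

x_1* = 5.29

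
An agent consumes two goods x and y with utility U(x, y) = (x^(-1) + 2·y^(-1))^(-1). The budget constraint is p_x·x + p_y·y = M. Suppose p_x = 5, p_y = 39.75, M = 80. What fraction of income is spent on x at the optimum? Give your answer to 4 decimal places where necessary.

share on x = 0.2005

MU_x ∝ x^(-2), MU_y ∝ 2·y^(-2), so MRS = (1/2)·(y/x)^(2) = p_x/p_y.
Hence y/x = (2·p_x/p_y)^(1/(2)), i.e. raised to the 0.5 power.
With the ratio pinned down, the budget gives x* = M/(p_x + p_y·(y/x)) and y* = (y/x)·x*.
Numerically y/x = 0.50157, so x* = 80/(5 + 39.75·0.50157) = 3.208 and y* = 0.50157·3.208 = 1.6091.
Expenditure on x: 5·3.208 = 16.0402; share = 0.2005.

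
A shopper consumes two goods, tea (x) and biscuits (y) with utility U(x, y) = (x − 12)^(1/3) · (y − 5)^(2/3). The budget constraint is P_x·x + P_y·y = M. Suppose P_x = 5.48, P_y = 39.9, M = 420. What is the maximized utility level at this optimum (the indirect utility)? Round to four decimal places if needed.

MRS = (1/2)·(y−5)/(x−12). Tangency with P_x/P_y gives y−5 = 2·(P_x/P_y)·(x−12).
After buying the subsistence bundle (12, 5), a share 1/3 of the remaining income goes to x: x* = 12 + 1/3·(M − 12P_x − 5P_y)/P_x.
Discretionary income = 420 − 12·5.48 − 5·39.9 = 154.74; x* = 12 + 1/3·154.74/5.48 = 21.4124; y* = 5 + 2/3·154.74/39.9 = 7.5855.
Utility at the optimum: U(21.4124, 7.5855) = 3.9773.

V = 3.9773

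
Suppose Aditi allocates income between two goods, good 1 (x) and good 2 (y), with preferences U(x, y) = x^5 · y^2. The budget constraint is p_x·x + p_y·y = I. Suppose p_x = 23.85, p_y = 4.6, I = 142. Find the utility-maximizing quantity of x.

x* = 4.2528

The MRS is (5/2)·y/x. Set MRS = p_x/p_y.
Rearranging, p_y·y = (2/5)·p_x·x. Substituting into the budget gives p_x·x·(1 + (2/5)) = I.
Demand: x*(p_x,p_y,I) = 5/7·I/p_x and y* = 2/7·I/p_y.
At p_x=23.85, p_y=4.6, I=142: x* = 5/7·142/23.85 = 4.2528.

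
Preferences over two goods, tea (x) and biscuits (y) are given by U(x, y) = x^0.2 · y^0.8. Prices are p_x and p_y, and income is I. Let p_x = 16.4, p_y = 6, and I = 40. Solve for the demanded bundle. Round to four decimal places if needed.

x* = 0.4878, y* = 5.3333

Tangency: MRS = (1/4)·y/x = p_x/p_y.
Rearranging, p_y·y = 4·p_x·x. Substituting into the budget gives p_x·x·(1 + 4) = I.
Demand: x*(p_x,p_y,I) = 0.2·I/p_x and y* = 0.8·I/p_y.
At p_x=16.4, p_y=6, I=40: x* = 0.2·40/16.4 = 0.4878, y* = 5.3333.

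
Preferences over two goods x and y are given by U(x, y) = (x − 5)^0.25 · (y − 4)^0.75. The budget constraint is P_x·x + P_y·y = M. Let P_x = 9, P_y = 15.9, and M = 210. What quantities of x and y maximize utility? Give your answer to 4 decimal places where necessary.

Let x' = x−5, y' = y−4. MRS = (1/3)·y'/x' = P_x/P_y.
After buying the subsistence bundle (5, 4), a share 0.25 of the remaining income goes to x: x* = 5 + 0.25·(M − 5P_x − 4P_y)/P_x.
Discretionary income = 210 − 5·9 − 4·15.9 = 101.4; x* = 5 + 0.25·101.4/9 = 7.8167; y* = 4 + 0.75·101.4/15.9 = 8.783.

x* = 7.8167, y* = 8.783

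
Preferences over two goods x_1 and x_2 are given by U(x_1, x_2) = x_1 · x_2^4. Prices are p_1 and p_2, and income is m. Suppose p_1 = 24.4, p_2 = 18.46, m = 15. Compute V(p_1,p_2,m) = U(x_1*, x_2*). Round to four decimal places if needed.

Demand: x_1*(p_1,p_2,m) = 0.2·m/p_1 and x_2* = 0.8·m/p_2.
At p_1=24.4, p_2=18.46, m=15: x_1* = 0.2·15/24.4 = 0.123, x_2* = 0.6501.
Utility at the optimum: U(0.123, 0.6501) = 0.022.

V = 0.022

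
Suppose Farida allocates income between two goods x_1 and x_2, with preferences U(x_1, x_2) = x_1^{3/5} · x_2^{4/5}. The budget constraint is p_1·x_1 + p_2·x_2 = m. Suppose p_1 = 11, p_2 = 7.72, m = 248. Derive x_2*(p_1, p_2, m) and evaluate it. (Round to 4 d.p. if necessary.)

x_2* = 18.3568

The MRS is (3/4)·x_2/x_1. Set MRS = p_1/p_2.
So 0.6·p_2·x_2 = 0.8·p_1·x_1; combined with the budget, a share 3/7 of income goes to x_1.
Demand: x_1*(p_1,p_2,m) = 3/7·m/p_1 and x_2* = 4/7·m/p_2.
At p_1=11, p_2=7.72, m=248: x_2* = 4/7·248/7.72 = 18.3568.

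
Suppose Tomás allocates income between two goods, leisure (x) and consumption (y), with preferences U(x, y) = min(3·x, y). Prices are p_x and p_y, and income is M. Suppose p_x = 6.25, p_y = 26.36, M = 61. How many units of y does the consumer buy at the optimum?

Demand: x*(p_x,p_y,M) = M/(p_x + 3·p_y), y* = 3·M/(p_x + 3·p_y).
Here 6.25 + 3·26.36 = 85.33, giving y* = 2.1446.

y* = 2.1446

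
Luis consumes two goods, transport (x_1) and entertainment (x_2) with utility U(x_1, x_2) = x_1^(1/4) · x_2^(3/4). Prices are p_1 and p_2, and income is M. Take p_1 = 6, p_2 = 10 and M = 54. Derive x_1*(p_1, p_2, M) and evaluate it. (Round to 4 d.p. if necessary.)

Tangency: MRS = (1/3)·x_2/x_1 = p_1/p_2.
So 0.25·p_2·x_2 = 0.75·p_1·x_1; combined with the budget, a share 0.25 of income goes to x_1.
Demand: x_1*(p_1,p_2,M) = 0.25·M/p_1 and x_2* = 0.75·M/p_2.
At p_1=6, p_2=10, M=54: x_1* = 0.25·54/6 = 2.25.

x_1* = 2.25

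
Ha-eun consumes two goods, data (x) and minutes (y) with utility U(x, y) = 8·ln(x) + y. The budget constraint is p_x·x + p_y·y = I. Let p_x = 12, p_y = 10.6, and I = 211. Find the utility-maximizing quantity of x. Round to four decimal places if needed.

Set MRS = p_x/p_y: (8/x)/1 = p_x/p_y.
So x*(p_x,p_y) = 8·p_y/p_x, independent of income; and y* = (I − 8·p_y)/p_y.
At the given prices: x* = 8·10.6/12 = 7.0667.

x* = 7.0667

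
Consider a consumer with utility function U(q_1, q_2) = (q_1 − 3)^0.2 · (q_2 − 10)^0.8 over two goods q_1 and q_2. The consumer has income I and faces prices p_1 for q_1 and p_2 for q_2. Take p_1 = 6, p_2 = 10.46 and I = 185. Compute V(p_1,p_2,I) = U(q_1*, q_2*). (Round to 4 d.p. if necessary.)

V = 4.0421

Let q_1' = q_1−3, q_2' = q_2−10. MRS = (1/4)·q_2'/q_1' = p_1/p_2.
After buying the subsistence bundle (3, 10), a share 0.2 of the remaining income goes to q_1: q_1* = 3 + 0.2·(I − 3p_1 − 10p_2)/p_1.
Discretionary income = 185 − 3·6 − 10·10.46 = 62.4; q_1* = 3 + 0.2·62.4/6 = 5.08; q_2* = 10 + 0.8·62.4/10.46 = 14.7725.
Utility at the optimum: U(5.08, 14.7725) = 4.0421.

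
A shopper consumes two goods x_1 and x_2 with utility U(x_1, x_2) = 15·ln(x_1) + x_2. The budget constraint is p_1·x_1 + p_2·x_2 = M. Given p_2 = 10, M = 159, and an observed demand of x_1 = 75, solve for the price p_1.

p_1 = 2

Set MRS = p_1/p_2: (15/x_1)/1 = p_1/p_2.
So x_1*(p_1,p_2) = 15·p_2/p_1, independent of income; and x_2* = (M − 15·p_2)/p_2.
Set x_1* = 75 in the demand function and solve for p_1: p_1 = 2.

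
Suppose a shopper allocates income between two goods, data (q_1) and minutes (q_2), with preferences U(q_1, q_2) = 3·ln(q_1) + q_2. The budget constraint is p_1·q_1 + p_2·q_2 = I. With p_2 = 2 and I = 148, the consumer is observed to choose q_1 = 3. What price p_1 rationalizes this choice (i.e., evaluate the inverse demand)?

MU_q_1 = 3/q_1, MU_q_2 = 1. Tangency: 3/q_1 = p_1/p_2.
So q_1*(p_1,p_2) = 3·p_2/p_1, independent of income; and q_2* = (I − 3·p_2)/p_2.
Set q_1* = 3 in the demand function and solve for p_1: p_1 = 2.

p_1 = 2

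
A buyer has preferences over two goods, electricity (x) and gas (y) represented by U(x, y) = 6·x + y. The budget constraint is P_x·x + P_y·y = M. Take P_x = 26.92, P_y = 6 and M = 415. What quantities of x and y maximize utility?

Perfect substitutes: compare marginal utility per dollar. 6/P_x vs 1/P_y → 0.2229 vs 0.1667.
x gives more utility per dollar, so spend all income on x: x* = M/P_x, y* = 0.
Numerically: x* = 15.416, y* = 0.

x* = 15.416, y* = 0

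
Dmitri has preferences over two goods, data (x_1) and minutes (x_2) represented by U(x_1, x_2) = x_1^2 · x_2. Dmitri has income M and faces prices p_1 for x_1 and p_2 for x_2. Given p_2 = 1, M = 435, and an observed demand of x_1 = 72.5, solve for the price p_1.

p_1 = 4

The MRS is 2·x_2/x_1. Set MRS = p_1/p_2.
Rearranging, p_2·x_2 = (1/2)·p_1·x_1. Substituting into the budget gives p_1·x_1·(1 + (1/2)) = M.
Demand: x_1*(p_1,p_2,M) = 2/3·M/p_1 and x_2* = 1/3·M/p_2.
Set x_1* = 72.5 in the demand function and solve for p_1: p_1 = 4.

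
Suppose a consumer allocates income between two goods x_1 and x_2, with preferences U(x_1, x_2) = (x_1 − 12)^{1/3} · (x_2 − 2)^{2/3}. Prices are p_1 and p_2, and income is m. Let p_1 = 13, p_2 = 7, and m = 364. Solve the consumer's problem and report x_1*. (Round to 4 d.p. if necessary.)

This is Cobb-Douglas in (x_1−12, x_2−2): tangency gives 1/3·p_2·(x_2−2) = 2/3·p_1·(x_1−12).
After buying the subsistence bundle (12, 2), a share 1/3 of the remaining income goes to x_1: x_1* = 12 + 1/3·(m − 12p_1 − 2p_2)/p_1.
Discretionary income = 364 − 12·13 − 2·7 = 194; x_1* = 12 + 1/3·194/13 = 16.9744.

x_1* = 16.9744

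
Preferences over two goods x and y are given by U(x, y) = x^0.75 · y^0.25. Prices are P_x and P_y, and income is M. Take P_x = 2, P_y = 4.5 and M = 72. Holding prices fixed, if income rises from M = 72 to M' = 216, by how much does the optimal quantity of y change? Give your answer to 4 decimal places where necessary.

Δy* = 8

At P_x=2, P_y=4.5, M=72: y* = 0.25·72/4.5 = 4.
At M' = 216: y* = 12. Change: 12 − 4 = 8.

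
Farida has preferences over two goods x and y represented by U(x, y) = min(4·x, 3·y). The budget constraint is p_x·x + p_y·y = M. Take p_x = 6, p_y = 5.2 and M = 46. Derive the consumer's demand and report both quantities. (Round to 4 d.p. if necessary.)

With perfect complements, no substitution: consume in ratio x:y = 3:4.
Budget: p_x·x + p_y·(4/3)·x = M, so (3·p_x + 4·p_y)·x = 3·M.
Demand: x*(p_x,p_y,M) = 3·M/(3·p_x + 4·p_y), y* = 4·M/(3·p_x + 4·p_y).
Here 3·6 + 4·5.2 = 38.8, giving x* = 3.5567 and y* = 4.7423.

x* = 3.5567, y* = 4.7423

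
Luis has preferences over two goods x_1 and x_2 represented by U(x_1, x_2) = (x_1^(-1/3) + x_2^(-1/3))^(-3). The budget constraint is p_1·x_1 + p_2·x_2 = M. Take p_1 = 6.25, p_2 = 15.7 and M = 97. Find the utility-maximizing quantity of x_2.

From the CES first-order condition, (x_2/x_1)^(4/3) = p_1/p_2.
Solve for the ratio: x_2/x_1 = [p_1/p_2]^(0.75).
Substitute x_2 = (x_2/x_1)·x_1 into the budget: x_1* = M/(p_1 + p_2·(x_2/x_1)).
Numerically x_2/x_1 = 0.50117, so x_1* = 97/(6.25 + 15.7·0.50117) = 6.8705 and x_2* = 0.50117·6.8705 = 3.4433.

x_2* = 3.4433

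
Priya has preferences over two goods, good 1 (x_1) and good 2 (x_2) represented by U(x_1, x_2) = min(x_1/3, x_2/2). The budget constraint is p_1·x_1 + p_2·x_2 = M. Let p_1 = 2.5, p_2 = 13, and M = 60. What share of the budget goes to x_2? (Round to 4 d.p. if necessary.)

share on x_2 = 0.7761

Leontief preferences: the optimum is at the kink where x_1/3 = x_2/2, i.e. x_2 = (2/3)·x_1.
Budget: p_1·x_1 + p_2·(2/3)·x_1 = M, so (3·p_1 + 2·p_2)·x_1 = 3·M.
Demand: x_1*(p_1,p_2,M) = 3·M/(3·p_1 + 2·p_2), x_2* = 2·M/(3·p_1 + 2·p_2).
Here 3·2.5 + 2·13 = 33.5, giving x_1* = 5.3731 and x_2* = 3.5821.
Expenditure on x_2: 13·3.5821 = 46.5672; share = 0.7761.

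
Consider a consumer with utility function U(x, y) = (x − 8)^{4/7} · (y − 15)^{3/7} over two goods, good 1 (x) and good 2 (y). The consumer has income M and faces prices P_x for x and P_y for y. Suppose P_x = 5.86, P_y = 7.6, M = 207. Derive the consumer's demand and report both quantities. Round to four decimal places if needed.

After buying the subsistence bundle (8, 15), a share 4/7 of the remaining income goes to x: x* = 8 + 4/7·(M − 8P_x − 15P_y)/P_x.
Discretionary income = 207 − 8·5.86 − 15·7.6 = 46.12; x* = 8 + 4/7·46.12/5.86 = 12.4973; y* = 15 + 3/7·46.12/7.6 = 17.6008.

x* = 12.4973, y* = 17.6008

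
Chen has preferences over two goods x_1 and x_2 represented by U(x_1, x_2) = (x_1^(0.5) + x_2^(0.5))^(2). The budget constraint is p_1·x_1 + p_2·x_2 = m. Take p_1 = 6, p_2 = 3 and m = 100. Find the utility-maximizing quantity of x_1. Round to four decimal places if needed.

With the ratio pinned down, the budget gives x_1* = m/(p_1 + p_2·(x_2/x_1)) and x_2* = (x_2/x_1)·x_1*.
Numerically x_2/x_1 = 4, so x_1* = 100/(6 + 3·4) = 5.5556.

x_1* = 5.5556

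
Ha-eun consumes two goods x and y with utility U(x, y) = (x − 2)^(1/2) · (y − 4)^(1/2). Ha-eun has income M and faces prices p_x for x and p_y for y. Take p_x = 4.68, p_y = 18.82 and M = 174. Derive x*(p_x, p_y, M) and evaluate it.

x* = 11.547

MRS = (y−4)/(x−2). Tangency with p_x/p_y gives y−4 = (p_x/p_y)·(x−2).
After buying the subsistence bundle (2, 4), a share 0.5 of the remaining income goes to x: x* = 2 + 0.5·(M − 2p_x − 4p_y)/p_x.
Discretionary income = 174 − 2·4.68 − 4·18.82 = 89.36; x* = 2 + 0.5·89.36/4.68 = 11.547.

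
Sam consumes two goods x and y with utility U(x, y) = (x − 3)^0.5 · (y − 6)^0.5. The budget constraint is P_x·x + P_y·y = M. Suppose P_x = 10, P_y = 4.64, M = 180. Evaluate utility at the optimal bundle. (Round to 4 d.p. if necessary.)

V = 8.9669

Discretionary income = 180 − 3·10 − 6·4.64 = 122.16; x* = 3 + 0.5·122.16/10 = 9.108; y* = 6 + 0.5·122.16/4.64 = 19.1638.
Utility at the optimum: U(9.108, 19.1638) = 8.9669.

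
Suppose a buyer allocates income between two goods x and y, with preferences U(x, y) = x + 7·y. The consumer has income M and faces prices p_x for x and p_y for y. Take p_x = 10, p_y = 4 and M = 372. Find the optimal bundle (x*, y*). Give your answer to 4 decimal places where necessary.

Linear utility — the consumer picks whichever good has higher MU/price: 1/10 = 0.1 vs 7/4 = 1.75.
y gives more utility per dollar, so spend all income on y: y* = M/p_y, x* = 0.
Numerically: x* = 0, y* = 93.

x* = 0, y* = 93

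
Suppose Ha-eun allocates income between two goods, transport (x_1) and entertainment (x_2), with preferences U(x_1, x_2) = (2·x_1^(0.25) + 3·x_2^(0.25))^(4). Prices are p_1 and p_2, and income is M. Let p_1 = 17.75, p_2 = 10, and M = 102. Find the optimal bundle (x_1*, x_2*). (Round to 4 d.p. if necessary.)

MU_x_1 ∝ 2·x_1^(-0.75), MU_x_2 ∝ 3·x_2^(-0.75), so MRS = (2/3)·(x_2/x_1)^(0.75) = p_1/p_2.
Solve for the ratio: x_2/x_1 = [(3/2)·p_1/p_2]^(4/3).
Substitute x_2 = (x_2/x_1)·x_1 into the budget: x_1* = M/(p_1 + p_2·(x_2/x_1)).
Numerically x_2/x_1 = 3.690225, so x_1* = 102/(17.75 + 10·3.690225) = 1.8663 and x_2* = 3.690225·1.8663 = 6.8872.

x_1* = 1.8663, x_2* = 6.8872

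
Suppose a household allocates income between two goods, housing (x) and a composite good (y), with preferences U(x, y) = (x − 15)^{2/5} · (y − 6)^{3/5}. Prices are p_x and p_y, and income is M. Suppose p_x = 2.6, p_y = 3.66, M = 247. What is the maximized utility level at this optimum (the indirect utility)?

V = 29.7333

This is Cobb-Douglas in (x−15, y−6): tangency gives 0.4·p_y·(y−6) = 0.6·p_x·(x−15).
After buying the subsistence bundle (15, 6), a share 0.4 of the remaining income goes to x: x* = 15 + 0.4·(M − 15p_x − 6p_y)/p_x.
Discretionary income = 247 − 15·2.6 − 6·3.66 = 186.04; x* = 15 + 0.4·186.04/2.6 = 43.6215; y* = 6 + 0.6·186.04/3.66 = 36.4984.
Utility at the optimum: U(43.6215, 36.4984) = 29.7333.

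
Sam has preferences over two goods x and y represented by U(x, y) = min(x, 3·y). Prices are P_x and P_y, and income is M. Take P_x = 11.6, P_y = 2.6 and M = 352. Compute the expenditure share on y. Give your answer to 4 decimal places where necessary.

share on y = 0.0695

With perfect complements, no substitution: consume in ratio x:y = 3:1.
Budget: P_x·x + P_y·(1/3)·x = M, so (3·P_x + P_y)·x = 3·M.
Demand: x*(P_x,P_y,M) = 3·M/(3·P_x + P_y), y* = M/(3·P_x + P_y).
Here 3·11.6 + 2.6 = 37.4, giving x* = 28.2353 and y* = 9.4118.
Expenditure on y: 2.6·9.4118 = 24.4706; share = 0.0695.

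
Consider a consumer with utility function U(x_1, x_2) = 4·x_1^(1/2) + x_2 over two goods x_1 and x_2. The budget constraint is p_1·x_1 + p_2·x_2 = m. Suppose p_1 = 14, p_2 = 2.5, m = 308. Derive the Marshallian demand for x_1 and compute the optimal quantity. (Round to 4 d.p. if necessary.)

x_1* = 0.1276

MU_x_1 = 2/√x_1, MU_x_2 = 1. Tangency: 2/√x_1 = p_1/p_2.
Solve: √x_1 = 2·p_2/p_1, so x_1*(p_1,p_2) = (2·p_2/p_1)², and x_2* = (m − p_1·x_1*)/p_2.
Plugging in: x_1* = (2·2.5/14)² = 0.1276.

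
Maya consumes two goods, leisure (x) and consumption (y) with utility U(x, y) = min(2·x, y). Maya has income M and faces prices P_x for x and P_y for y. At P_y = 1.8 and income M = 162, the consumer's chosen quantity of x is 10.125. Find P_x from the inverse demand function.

Leontief preferences: the optimum is at the kink where x/1 = y/2, i.e. y = 2·x.
Budget: P_x·x + P_y·2·x = M, so (P_x + 2·P_y)·x = M.
Demand: x*(P_x,P_y,M) = M/(P_x + 2·P_y), y* = 2·M/(P_x + 2·P_y).
Set x* = 10.125 in the demand function and solve for P_x: P_x = 12.4.

P_x = 12.4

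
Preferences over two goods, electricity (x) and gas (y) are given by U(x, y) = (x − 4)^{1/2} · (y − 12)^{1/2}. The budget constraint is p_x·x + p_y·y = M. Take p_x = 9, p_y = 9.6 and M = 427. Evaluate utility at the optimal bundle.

V = 14.8357

MRS = (y−12)/(x−4). Tangency with p_x/p_y gives y−12 = (p_x/p_y)·(x−4).
Substituting into the budget: x* = 4 + 0.5·(M − 4·p_x − 12·p_y)/p_x, and y* = 12 + 0.5·(…)/p_y.
Discretionary income = 427 − 4·9 − 12·9.6 = 275.8; x* = 4 + 0.5·275.8/9 = 19.3222; y* = 12 + 0.5·275.8/9.6 = 26.3646.
Utility at the optimum: U(19.3222, 26.3646) = 14.8357.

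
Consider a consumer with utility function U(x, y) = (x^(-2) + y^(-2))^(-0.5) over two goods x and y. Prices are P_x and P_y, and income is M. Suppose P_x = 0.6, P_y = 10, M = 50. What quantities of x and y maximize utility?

x* = 11.0745, y* = 4.3355

MRS = MU_x/MU_y = (y/x)^(3). Set equal to P_x/P_y.
Hence y/x = (P_x/P_y)^(1/(3)), i.e. raised to the 1/3 power.
With the ratio pinned down, the budget gives x* = M/(P_x + P_y·(y/x)) and y* = (y/x)·x*.
Numerically y/x = 0.391487, so x* = 50/(0.6 + 10·0.391487) = 11.0745 and y* = 0.391487·11.0745 = 4.3355.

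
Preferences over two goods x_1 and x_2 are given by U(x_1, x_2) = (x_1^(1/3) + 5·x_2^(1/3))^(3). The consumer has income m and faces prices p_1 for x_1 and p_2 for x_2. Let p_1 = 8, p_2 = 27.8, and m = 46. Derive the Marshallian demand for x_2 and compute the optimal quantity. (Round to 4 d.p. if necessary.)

x_2* = 1.4182

MRS = MU_x_1/MU_x_2 = (1/5)·(x_2/x_1)^(2/3). Set equal to p_1/p_2.
Solve for the ratio: x_2/x_1 = [5·p_1/p_2]^(1.5).
Substitute x_2 = (x_2/x_1)·x_1 into the budget: x_1* = m/(p_1 + p_2·(x_2/x_1)).
Numerically x_2/x_1 = 1.725928, so x_1* = 46/(8 + 27.8·1.725928) = 0.8217 and x_2* = 1.725928·0.8217 = 1.4182.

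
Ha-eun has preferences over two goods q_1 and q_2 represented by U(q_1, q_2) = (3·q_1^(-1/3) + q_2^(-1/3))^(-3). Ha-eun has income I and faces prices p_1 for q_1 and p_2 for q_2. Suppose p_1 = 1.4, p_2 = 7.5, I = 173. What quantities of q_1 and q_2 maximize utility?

q_1* = 74.1098, q_2* = 9.2328

MRS = MU_q_1/MU_q_2 = 3·(q_2/q_1)^(4/3). Set equal to p_1/p_2.
Solve for the ratio: q_2/q_1 = [(1/3)·p_1/p_2]^(0.75).
Substitute q_2 = (q_2/q_1)·q_1 into the budget: q_1* = I/(p_1 + p_2·(q_2/q_1)).
Numerically q_2/q_1 = 0.124583, so q_1* = 173/(1.4 + 7.5·0.124583) = 74.1098 and q_2* = 0.124583·74.1098 = 9.2328.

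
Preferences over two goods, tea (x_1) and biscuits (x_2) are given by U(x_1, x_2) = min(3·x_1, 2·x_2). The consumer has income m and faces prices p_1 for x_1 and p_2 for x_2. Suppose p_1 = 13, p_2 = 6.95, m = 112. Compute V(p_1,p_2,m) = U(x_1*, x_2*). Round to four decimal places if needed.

Leontief preferences: the optimum is at the kink where x_1/2 = x_2/3, i.e. x_2 = (3/2)·x_1.
Budget: p_1·x_1 + p_2·(3/2)·x_1 = m, so (2·p_1 + 3·p_2)·x_1 = 2·m.
Demand: x_1*(p_1,p_2,m) = 2·m/(2·p_1 + 3·p_2), x_2* = 3·m/(2·p_1 + 3·p_2).
Here 2·13 + 3·6.95 = 46.85, giving x_1* = 4.7812 and x_2* = 7.1718.
Utility at the optimum: U(4.7812, 7.1718) = 14.3436.

V = 14.3436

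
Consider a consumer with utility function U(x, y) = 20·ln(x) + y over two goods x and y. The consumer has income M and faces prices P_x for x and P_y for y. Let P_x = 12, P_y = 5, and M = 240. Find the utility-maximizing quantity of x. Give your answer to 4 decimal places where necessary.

MU_x = 20/x, MU_y = 1. Tangency: 20/x = P_x/P_y.
So x*(P_x,P_y) = 20·P_y/P_x, independent of income; and y* = (M − 20·P_y)/P_y.
At the given prices: x* = 20·5/12 = 8.3333.

x* = 8.3333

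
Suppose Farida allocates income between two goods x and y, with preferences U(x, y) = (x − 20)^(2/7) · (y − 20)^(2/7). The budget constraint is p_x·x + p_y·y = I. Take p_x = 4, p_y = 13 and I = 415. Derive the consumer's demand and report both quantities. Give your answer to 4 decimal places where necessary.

This is Cobb-Douglas in (x−20, y−20): tangency gives 2/7·p_y·(y−20) = 2/7·p_x·(x−20).
Substituting into the budget: x* = 20 + 0.5·(I − 20·p_x − 20·p_y)/p_x, and y* = 20 + 0.5·(…)/p_y.
Discretionary income = 415 − 20·4 − 20·13 = 75; x* = 20 + 0.5·75/4 = 29.375; y* = 20 + 0.5·75/13 = 22.8846.

x* = 29.375, y* = 22.8846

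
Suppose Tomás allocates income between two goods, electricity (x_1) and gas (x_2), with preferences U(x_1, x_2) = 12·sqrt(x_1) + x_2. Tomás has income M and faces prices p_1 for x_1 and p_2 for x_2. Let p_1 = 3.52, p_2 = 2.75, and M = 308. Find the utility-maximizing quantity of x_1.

x_1* = 21.9727

Thus x_1* = (6·p_2/p_1)² — independent of M — with the rest of income spent on x_2.
Plugging in: x_1* = (6·2.75/3.52)² = 21.9727.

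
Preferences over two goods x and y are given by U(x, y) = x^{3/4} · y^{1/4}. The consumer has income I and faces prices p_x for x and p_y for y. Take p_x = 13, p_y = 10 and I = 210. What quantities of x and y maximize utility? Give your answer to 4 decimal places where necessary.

Tangency: MRS = 3·y/x = p_x/p_y.
So 0.75·p_y·y = 0.25·p_x·x; combined with the budget, a share 0.75 of income goes to x.
Demand: x*(p_x,p_y,I) = 0.75·I/p_x and y* = 0.25·I/p_y.
At p_x=13, p_y=10, I=210: x* = 0.75·210/13 = 12.1154, y* = 5.25.

x* = 12.1154, y* = 5.25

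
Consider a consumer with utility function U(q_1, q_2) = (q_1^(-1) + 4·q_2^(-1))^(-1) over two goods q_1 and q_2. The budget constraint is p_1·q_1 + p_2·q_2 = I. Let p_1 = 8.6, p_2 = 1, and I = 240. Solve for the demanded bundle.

MRS = MU_q_1/MU_q_2 = (1/4)·(q_2/q_1)^(2). Set equal to p_1/p_2.
Hence q_2/q_1 = (4·p_1/p_2)^(1/(2)), i.e. raised to the 0.5 power.
With the ratio pinned down, the budget gives q_1* = I/(p_1 + p_2·(q_2/q_1)) and q_2* = (q_2/q_1)·q_1*.
Numerically q_2/q_1 = 5.865151, so q_1* = 240/(8.6 + 1·5.865151) = 16.5916 and q_2* = 5.865151·16.5916 = 97.3122.

q_1* = 16.5916, q_2* = 97.3122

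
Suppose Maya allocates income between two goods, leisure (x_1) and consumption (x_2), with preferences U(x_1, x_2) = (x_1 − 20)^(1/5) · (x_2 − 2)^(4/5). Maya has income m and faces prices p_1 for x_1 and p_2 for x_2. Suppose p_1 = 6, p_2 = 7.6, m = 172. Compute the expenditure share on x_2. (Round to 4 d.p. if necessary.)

share on x_2 = 0.2595

This is Cobb-Douglas in (x_1−20, x_2−2): tangency gives 0.2·p_2·(x_2−2) = 0.8·p_1·(x_1−20).
After buying the subsistence bundle (20, 2), a share 0.2 of the remaining income goes to x_1: x_1* = 20 + 0.2·(m − 20p_1 − 2p_2)/p_1.
Discretionary income = 172 − 20·6 − 2·7.6 = 36.8; x_1* = 20 + 0.2·36.8/6 = 21.2267; x_2* = 2 + 0.8·36.8/7.6 = 5.8737.
Expenditure on x_2: 7.6·5.8737 = 44.64; share = 0.2595.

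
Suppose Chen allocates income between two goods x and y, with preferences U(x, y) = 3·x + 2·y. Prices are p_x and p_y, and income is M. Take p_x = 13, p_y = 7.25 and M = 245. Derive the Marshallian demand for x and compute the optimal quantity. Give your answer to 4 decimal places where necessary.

Linear utility — the consumer picks whichever good has higher MU/price: 3/13 = 0.2308 vs 2/7.25 = 0.2759.
y gives more utility per dollar, so spend all income on y: y* = M/p_y, x* = 0.
Numerically: x* = 0, y* = 33.7931.

x* = 0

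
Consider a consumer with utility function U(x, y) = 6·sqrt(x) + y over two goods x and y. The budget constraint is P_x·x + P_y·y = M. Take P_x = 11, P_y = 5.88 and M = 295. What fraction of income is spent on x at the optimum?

share on x = 0.0959

Thus x* = (3·P_y/P_x)² — independent of M — with the rest of income spent on y.
Plugging in: x* = (3·5.88/11)² = 2.5716, y* = 45.3592.
Expenditure on x: 11·2.5716 = 28.2881; share = 0.0959.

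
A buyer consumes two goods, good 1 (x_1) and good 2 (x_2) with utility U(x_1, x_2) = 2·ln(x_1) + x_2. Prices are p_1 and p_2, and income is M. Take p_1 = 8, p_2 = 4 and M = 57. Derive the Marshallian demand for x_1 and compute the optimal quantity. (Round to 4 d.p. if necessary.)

Set MRS = p_1/p_2: (2/x_1)/1 = p_1/p_2.
So x_1*(p_1,p_2) = 2·p_2/p_1, independent of income; and x_2* = (M − 2·p_2)/p_2.
At the given prices: x_1* = 2·4/8 = 1.

x_1* = 1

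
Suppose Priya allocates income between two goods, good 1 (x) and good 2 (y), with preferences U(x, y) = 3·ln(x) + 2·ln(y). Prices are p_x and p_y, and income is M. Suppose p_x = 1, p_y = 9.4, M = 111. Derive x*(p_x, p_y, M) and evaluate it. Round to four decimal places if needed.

x* = 66.6

The MRS is (3/2)·y/x. Set MRS = p_x/p_y.
Rearranging, p_y·y = (2/3)·p_x·x. Substituting into the budget gives p_x·x·(1 + (2/3)) = M.
Demand: x*(p_x,p_y,M) = 0.6·M/p_x and y* = 0.4·M/p_y.
At p_x=1, p_y=9.4, M=111: x* = 0.6·111/1 = 66.6.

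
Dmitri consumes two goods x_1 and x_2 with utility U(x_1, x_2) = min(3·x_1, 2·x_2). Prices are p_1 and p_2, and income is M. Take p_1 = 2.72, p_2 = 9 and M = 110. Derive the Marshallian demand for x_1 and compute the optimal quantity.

With perfect complements, no substitution: consume in ratio x_1:x_2 = 2:3.
Budget: p_1·x_1 + p_2·(3/2)·x_1 = M, so (2·p_1 + 3·p_2)·x_1 = 2·M.
Demand: x_1*(p_1,p_2,M) = 2·M/(2·p_1 + 3·p_2), x_2* = 3·M/(2·p_1 + 3·p_2).
Here 2·2.72 + 3·9 = 32.44, giving x_1* = 6.7818.

x_1* = 6.7818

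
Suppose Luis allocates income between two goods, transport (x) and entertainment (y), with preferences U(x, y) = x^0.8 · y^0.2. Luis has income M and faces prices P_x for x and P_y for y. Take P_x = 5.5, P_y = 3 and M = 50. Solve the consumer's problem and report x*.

x* = 7.2727

Tangency: MRS = 4·y/x = P_x/P_y.
Rearranging, P_y·y = (1/4)·P_x·x. Substituting into the budget gives P_x·x·(1 + (1/4)) = M.
Demand: x*(P_x,P_y,M) = 0.8·M/P_x and y* = 0.2·M/P_y.
At P_x=5.5, P_y=3, M=50: x* = 0.8·50/5.5 = 7.2727.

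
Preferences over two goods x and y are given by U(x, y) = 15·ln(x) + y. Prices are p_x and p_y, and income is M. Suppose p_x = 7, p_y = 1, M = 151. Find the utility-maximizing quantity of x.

x* = 2.1429

MU_x = 15/x, MU_y = 1. Tangency: 15/x = p_x/p_y.
So x*(p_x,p_y) = 15·p_y/p_x, independent of income; and y* = (M − 15·p_y)/p_y.
At the given prices: x* = 15·1/7 = 2.1429.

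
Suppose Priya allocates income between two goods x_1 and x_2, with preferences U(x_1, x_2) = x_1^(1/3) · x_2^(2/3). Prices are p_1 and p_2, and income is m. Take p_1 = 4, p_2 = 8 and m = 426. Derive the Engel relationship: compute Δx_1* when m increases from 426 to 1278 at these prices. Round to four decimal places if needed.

Δx_1* = 71

MU_x_1/MU_x_2 = (1/3·x_2)/(2/3·x_1); tangency sets this equal to p_1/p_2.
Rearranging, p_2·x_2 = 2·p_1·x_1. Substituting into the budget gives p_1·x_1·(1 + 2) = m.
Demand: x_1*(p_1,p_2,m) = 1/3·m/p_1 and x_2* = 2/3·m/p_2.
At p_1=4, p_2=8, m=426: x_1* = 1/3·426/4 = 35.5.
At m' = 1278: x_1* = 106.5. Change: 106.5 − 35.5 = 71.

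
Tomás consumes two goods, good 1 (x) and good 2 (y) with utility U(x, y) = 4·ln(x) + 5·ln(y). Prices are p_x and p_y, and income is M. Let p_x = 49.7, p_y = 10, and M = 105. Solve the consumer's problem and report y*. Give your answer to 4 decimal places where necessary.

y* = 5.8333

Demand: x*(p_x,p_y,M) = 4/9·M/p_x and y* = 5/9·M/p_y.
At p_x=49.7, p_y=10, M=105: y* = 5/9·105/10 = 5.8333.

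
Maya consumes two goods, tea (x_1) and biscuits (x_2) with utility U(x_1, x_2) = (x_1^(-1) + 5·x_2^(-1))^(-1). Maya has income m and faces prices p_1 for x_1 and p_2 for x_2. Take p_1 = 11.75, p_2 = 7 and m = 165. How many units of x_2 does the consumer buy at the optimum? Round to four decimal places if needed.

x_2* = 14.9242

MRS = MU_x_1/MU_x_2 = (1/5)·(x_2/x_1)^(2). Set equal to p_1/p_2.
Hence x_2/x_1 = (5·p_1/p_2)^(1/(2)), i.e. raised to the 0.5 power.
Substitute x_2 = (x_2/x_1)·x_1 into the budget: x_1* = m/(p_1 + p_2·(x_2/x_1)).
Numerically x_2/x_1 = 2.897043, so x_1* = 165/(11.75 + 7·2.897043) = 5.1515 and x_2* = 2.897043·5.1515 = 14.9242.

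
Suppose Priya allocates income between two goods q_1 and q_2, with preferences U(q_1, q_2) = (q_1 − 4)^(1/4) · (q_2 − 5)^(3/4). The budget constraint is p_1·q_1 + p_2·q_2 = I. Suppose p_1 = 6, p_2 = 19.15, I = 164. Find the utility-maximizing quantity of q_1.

q_1* = 5.8438

MRS = (1/3)·(q_2−5)/(q_1−4). Tangency with p_1/p_2 gives q_2−5 = 3·(p_1/p_2)·(q_1−4).
Substituting into the budget: q_1* = 4 + 0.25·(I − 4·p_1 − 5·p_2)/p_1, and q_2* = 5 + 0.75·(…)/p_2.
Discretionary income = 164 − 4·6 − 5·19.15 = 44.25; q_1* = 4 + 0.25·44.25/6 = 5.8438.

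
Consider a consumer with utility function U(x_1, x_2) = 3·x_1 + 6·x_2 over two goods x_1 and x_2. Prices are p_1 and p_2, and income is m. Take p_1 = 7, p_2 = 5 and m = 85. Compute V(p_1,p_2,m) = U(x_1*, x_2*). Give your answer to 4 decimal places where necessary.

Perfect substitutes: compare marginal utility per dollar. 3/p_1 vs 6/p_2 → 0.4286 vs 1.2.
x_2 gives more utility per dollar, so spend all income on x_2: x_2* = m/p_2, x_1* = 0.
Numerically: x_1* = 0, x_2* = 17.
Utility at the optimum: U(0, 17) = 102.

V = 102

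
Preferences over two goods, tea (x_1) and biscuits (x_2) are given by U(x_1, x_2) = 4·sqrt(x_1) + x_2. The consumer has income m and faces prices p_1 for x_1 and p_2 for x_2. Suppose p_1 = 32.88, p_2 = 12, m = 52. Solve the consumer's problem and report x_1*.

Utility is quasi-linear in x_2; the FOC for x_1 is 2/√x_1 = p_1/p_2.
Thus x_1* = (2·p_2/p_1)² — independent of m — with the rest of income spent on x_2.
Plugging in: x_1* = (2·12/32.88)² = 0.5328.

x_1* = 0.5328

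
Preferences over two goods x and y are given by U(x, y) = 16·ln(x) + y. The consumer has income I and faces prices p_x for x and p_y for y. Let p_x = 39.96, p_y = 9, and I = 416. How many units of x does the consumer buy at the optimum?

x* = 3.6036

Set MRS = p_x/p_y: (16/x)/1 = p_x/p_y.
So x*(p_x,p_y) = 16·p_y/p_x, independent of income; and y* = (I − 16·p_y)/p_y.
At the given prices: x* = 16·9/39.96 = 3.6036.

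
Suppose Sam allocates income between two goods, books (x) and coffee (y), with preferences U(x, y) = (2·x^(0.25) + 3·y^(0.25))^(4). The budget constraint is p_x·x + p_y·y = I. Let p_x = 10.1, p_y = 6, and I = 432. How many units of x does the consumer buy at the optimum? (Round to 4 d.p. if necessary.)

From the CES first-order condition, (2/3)·(y/x)^(0.75) = p_x/p_y.
Hence y/x = ((3/2)·p_x/p_y)^(1/(0.75)), i.e. raised to the 4/3 power.
Substitute y = (y/x)·x into the budget: x* = I/(p_x + p_y·(y/x)).
Numerically y/x = 3.438338, so x* = 432/(10.1 + 6·3.438338) = 14.0579.

x* = 14.0579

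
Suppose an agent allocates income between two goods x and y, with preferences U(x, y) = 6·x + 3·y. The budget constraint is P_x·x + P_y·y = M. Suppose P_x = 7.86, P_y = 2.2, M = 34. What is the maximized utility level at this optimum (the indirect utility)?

Linear utility — the consumer picks whichever good has higher MU/price: 6/7.86 = 0.7634 vs 3/2.2 = 1.3636.
y gives more utility per dollar, so spend all income on y: y* = M/P_y, x* = 0.
Numerically: x* = 0, y* = 15.4545.
Utility at the optimum: U(0, 15.4545) = 46.3636.

V = 46.3636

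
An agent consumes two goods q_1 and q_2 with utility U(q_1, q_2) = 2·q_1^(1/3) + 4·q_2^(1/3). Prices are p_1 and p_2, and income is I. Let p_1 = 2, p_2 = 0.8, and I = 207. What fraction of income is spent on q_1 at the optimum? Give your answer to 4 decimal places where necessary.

Substitute q_2 = (q_2/q_1)·q_1 into the budget: q_1* = I/(p_1 + p_2·(q_2/q_1)).
Numerically q_2/q_1 = 11.18034, so q_1* = 207/(2 + 0.8·11.18034) = 18.914 and q_2* = 11.18034·18.914 = 211.465.
Expenditure on q_1: 2·18.914 = 37.828; share = 0.1827.

share on q_1 = 0.1827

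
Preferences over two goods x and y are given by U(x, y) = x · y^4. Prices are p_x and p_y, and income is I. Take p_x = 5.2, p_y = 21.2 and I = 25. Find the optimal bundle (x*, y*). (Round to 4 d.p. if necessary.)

The MRS is (1/4)·y/x. Set MRS = p_x/p_y.
Rearranging, p_y·y = 4·p_x·x. Substituting into the budget gives p_x·x·(1 + 4) = I.
Demand: x*(p_x,p_y,I) = 0.2·I/p_x and y* = 0.8·I/p_y.
At p_x=5.2, p_y=21.2, I=25: x* = 0.2·25/5.2 = 0.9615, y* = 0.9434.

x* = 0.9615, y* = 0.9434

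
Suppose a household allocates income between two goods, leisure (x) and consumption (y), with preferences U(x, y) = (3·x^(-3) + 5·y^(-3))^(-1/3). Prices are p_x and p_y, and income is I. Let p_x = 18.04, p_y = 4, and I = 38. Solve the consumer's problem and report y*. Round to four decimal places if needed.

With the ratio pinned down, the budget gives x* = I/(p_x + p_y·(y/x)) and y* = (y/x)·x*.
Numerically y/x = 1.655794, so x* = 38/(18.04 + 4·1.655794) = 1.5408 and y* = 1.655794·1.5408 = 2.5512.

y* = 2.5512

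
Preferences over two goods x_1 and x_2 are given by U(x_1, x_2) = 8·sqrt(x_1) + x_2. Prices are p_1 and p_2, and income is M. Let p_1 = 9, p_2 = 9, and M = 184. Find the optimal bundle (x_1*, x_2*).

Thus x_1* = (4·p_2/p_1)² — independent of M — with the rest of income spent on x_2.
Plugging in: x_1* = (4·9/9)² = 16, x_2* = 4.4444.

x_1* = 16, x_2* = 4.4444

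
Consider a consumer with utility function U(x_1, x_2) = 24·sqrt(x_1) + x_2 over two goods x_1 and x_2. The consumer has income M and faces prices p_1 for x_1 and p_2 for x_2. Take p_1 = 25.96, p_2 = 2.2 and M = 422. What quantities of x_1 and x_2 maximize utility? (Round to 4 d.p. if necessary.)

MU_x_1 = 12/√x_1, MU_x_2 = 1. Tangency: 12/√x_1 = p_1/p_2.
Solve: √x_1 = 12·p_2/p_1, so x_1*(p_1,p_2) = (12·p_2/p_1)², and x_2* = (M − p_1·x_1*)/p_2.
Plugging in: x_1* = (12·2.2/25.96)² = 1.0342, x_2* = 179.6148.

x_1* = 1.0342, x_2* = 179.6148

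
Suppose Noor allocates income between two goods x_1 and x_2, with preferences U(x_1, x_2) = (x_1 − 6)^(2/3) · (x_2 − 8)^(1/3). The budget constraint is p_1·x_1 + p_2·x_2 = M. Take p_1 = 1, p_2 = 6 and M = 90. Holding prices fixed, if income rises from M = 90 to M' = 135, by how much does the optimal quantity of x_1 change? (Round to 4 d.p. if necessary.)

This is Cobb-Douglas in (x_1−6, x_2−8): tangency gives 2/3·p_2·(x_2−8) = 1/3·p_1·(x_1−6).
After buying the subsistence bundle (6, 8), a share 2/3 of the remaining income goes to x_1: x_1* = 6 + 2/3·(M − 6p_1 − 8p_2)/p_1.
Discretionary income = 90 − 6·1 − 8·6 = 36; x_1* = 6 + 2/3·36/1 = 30.
At M' = 135: x_1* = 60. Change: 60 − 30 = 30.

Δx_1* = 30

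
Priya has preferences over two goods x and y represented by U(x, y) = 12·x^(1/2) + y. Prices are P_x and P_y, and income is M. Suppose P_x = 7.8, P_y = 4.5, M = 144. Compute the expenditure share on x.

share on x = 0.649

Set MRS = P_x/P_y: 6·x^(−1/2) = P_x/P_y.
Solve: √x = 6·P_y/P_x, so x*(P_x,P_y) = (6·P_y/P_x)², and y* = (M − P_x·x*)/P_y.
Plugging in: x* = (6·4.5/7.8)² = 11.9822, y* = 11.2308.
Expenditure on x: 7.8·11.9822 = 93.4615; share = 0.649.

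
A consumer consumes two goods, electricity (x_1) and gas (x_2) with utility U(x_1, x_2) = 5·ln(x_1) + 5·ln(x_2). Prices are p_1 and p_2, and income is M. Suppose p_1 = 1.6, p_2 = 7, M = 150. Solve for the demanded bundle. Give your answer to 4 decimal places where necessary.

The MRS is x_2/x_1. Set MRS = p_1/p_2.
So 5·p_2·x_2 = 5·p_1·x_1; combined with the budget, a share 0.5 of income goes to x_1.
Demand: x_1*(p_1,p_2,M) = 0.5·M/p_1 and x_2* = 0.5·M/p_2.
At p_1=1.6, p_2=7, M=150: x_1* = 0.5·150/1.6 = 46.875, x_2* = 10.7143.

x_1* = 46.875, x_2* = 10.7143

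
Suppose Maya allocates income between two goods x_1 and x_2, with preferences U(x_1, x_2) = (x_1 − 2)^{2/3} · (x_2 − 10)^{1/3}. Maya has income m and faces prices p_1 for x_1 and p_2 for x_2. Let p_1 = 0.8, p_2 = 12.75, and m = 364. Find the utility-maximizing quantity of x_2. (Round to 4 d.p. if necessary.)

Let x_1' = x_1−2, x_2' = x_2−10. MRS = 2·x_2'/x_1' = p_1/p_2.
Substituting into the budget: x_1* = 2 + 2/3·(m − 2·p_1 − 10·p_2)/p_1, and x_2* = 10 + 1/3·(…)/p_2.
Discretionary income = 364 − 2·0.8 − 10·12.75 = 234.9; x_2* = 10 + 1/3·234.9/12.75 = 16.1412.

x_2* = 16.1412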